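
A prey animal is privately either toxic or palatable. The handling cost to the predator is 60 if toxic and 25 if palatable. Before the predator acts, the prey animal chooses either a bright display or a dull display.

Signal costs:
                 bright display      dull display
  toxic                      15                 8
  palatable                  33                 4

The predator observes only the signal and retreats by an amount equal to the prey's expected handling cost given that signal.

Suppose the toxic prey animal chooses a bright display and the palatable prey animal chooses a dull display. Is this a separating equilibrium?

No

If types separate, bright display earns payment 60 and dull display earns 25.
Toxic: bright display gives 60 − 15 = 45; dull display gives 25 − 8 = 17. No deviation. ✓
Palatable: dull display gives 25 − 4 = 21; bright display gives 60 − 33 = 27. Would deviate. ✗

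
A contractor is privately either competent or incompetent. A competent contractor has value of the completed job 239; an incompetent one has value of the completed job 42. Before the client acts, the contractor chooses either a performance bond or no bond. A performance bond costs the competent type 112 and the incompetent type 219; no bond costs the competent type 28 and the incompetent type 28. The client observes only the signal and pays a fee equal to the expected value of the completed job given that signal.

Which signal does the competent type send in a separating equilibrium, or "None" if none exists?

Try competent → bond, incompetent → no bond:
  Under separation the client infers type exactly: bond → competent (pays 239), no bond → incompetent (pays 42).
  Competent: bond gives 239 − 112 = 127; no bond gives 42 − 28 = 14. No deviation. ✓
  Incompetent: no bond gives 42 − 28 = 14; bond gives 239 − 219 = 20. Would deviate. ✗
Try competent → no bond, incompetent → bond:
  Under separation the client infers type exactly: no bond → competent (pays 239), bond → incompetent (pays 42).
  Competent: no bond gives 239 − 28 = 211; bond gives 42 − 112 = -70. No deviation. ✓
  Incompetent: bond gives 42 − 219 = -177; no bond gives 239 − 28 = 211. Would deviate. ✗
Neither assignment is incentive-compatible.

None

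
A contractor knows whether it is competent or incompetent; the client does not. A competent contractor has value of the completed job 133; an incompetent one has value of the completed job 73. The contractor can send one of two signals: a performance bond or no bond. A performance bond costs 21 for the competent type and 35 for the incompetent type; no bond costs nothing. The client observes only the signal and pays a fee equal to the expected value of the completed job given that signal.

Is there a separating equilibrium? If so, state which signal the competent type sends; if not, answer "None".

Try competent → bond, incompetent → no bond:
  If types separate, bond earns payment 133 and no bond earns 73.
  Competent: bond gives 133 − 21 = 112; no bond gives 73 − 0 = 73. No deviation. ✓
  Incompetent: no bond gives 73 − 0 = 73; bond gives 133 − 35 = 98. Would deviate. ✗
Try competent → no bond, incompetent → bond:
  If types separate, no bond earns payment 133 and bond earns 73.
  Competent: no bond gives 133 − 0 = 133; bond gives 73 − 21 = 52. No deviation. ✓
  Incompetent: bond gives 73 − 35 = 38; no bond gives 133 − 0 = 133. Would deviate. ✗
Neither assignment is incentive-compatible.

None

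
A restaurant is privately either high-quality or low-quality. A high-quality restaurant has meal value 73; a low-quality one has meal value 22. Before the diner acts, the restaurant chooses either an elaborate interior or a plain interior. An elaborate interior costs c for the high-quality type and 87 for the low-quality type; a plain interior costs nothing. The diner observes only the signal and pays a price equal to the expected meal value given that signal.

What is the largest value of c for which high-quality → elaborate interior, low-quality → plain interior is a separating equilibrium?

Under separation: elaborate interior → high-quality (pays 73); plain interior → low-quality (pays 22).
Low-quality: 22 − 0 = 22 ≥ 73 − 87 = -14. Holds regardless of c. ✓
High-quality: 73 − c ≥ 22 − 0, so c ≤ 73 − 22 = 51.

51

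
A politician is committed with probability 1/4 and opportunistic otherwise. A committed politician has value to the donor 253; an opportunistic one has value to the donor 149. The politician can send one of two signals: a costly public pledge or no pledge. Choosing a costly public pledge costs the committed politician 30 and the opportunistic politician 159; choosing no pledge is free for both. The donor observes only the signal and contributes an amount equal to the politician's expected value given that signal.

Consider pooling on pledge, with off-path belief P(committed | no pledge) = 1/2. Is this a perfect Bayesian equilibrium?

No

On the equilibrium path (pledge) the donor holds the prior 1/4 and pays 1/4·253 + 3/4·149 = 175. Off-path (no pledge) belief 1/2 gives 1/2·253 + 1/2·149 = 201.
Committed: pledge gives 175 − 30 = 145; no pledge gives 201 − 0 = 201. Deviates. ✗
Opportunistic: pledge gives 175 − 159 = 16; no pledge gives 201 − 0 = 201. Deviates. ✗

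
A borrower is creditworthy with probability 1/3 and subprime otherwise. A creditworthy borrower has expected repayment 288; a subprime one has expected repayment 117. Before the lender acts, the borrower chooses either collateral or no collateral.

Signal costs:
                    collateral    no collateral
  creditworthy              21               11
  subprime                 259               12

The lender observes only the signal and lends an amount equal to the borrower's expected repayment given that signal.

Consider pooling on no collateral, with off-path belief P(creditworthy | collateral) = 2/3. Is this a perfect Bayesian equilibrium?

No

At the pooled signal (no collateral) the lender holds the prior 1/3 and pays 1/3·288 + 2/3·117 = 174. Off-path (collateral) belief 2/3 gives 2/3·288 + 1/3·117 = 231.
Creditworthy: no collateral gives 174 − 11 = 163; collateral gives 231 − 21 = 210. Deviates. ✗
Subprime: no collateral gives 174 − 12 = 162; collateral gives 231 − 259 = -28. Stays. ✓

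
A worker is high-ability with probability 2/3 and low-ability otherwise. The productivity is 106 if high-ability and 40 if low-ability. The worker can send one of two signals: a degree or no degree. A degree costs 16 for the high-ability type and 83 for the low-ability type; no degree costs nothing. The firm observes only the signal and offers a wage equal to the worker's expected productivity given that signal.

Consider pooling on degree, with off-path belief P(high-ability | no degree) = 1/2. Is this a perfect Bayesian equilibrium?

No

At the pooled signal (degree) the firm holds the prior 2/3 and pays 2/3·106 + 1/3·40 = 84. Off-path (no degree) belief 1/2 gives 1/2·106 + 1/2·40 = 73.
High-ability: degree gives 84 − 16 = 68; no degree gives 73 − 0 = 73. Deviates. ✗
Low-ability: degree gives 84 − 83 = 1; no degree gives 73 − 0 = 73. Deviates. ✗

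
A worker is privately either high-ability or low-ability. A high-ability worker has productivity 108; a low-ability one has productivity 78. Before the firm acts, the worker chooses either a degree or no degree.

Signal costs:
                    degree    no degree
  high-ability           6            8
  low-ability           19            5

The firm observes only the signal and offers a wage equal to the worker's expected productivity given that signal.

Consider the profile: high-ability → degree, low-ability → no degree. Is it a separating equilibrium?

If types separate, degree earns payment 108 and no degree earns 78.
High-ability: degree gives 108 − 6 = 102; no degree gives 78 − 8 = 70. No deviation. ✓
Low-ability: no degree gives 78 − 5 = 73; degree gives 108 − 19 = 89. Would deviate. ✗

No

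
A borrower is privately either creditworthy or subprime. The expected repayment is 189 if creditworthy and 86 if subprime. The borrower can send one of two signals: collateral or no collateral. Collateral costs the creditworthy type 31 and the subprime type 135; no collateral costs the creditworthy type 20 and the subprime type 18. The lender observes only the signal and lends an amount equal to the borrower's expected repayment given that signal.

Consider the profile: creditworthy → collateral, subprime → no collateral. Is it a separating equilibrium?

If types separate, collateral earns payment 189 and no collateral earns 86.
Creditworthy: collateral gives 189 − 31 = 158; no collateral gives 86 − 20 = 66. No deviation. ✓
Subprime: no collateral gives 86 − 18 = 68; collateral gives 189 − 135 = 54. No deviation. ✓
Both incentive constraints hold.

Yes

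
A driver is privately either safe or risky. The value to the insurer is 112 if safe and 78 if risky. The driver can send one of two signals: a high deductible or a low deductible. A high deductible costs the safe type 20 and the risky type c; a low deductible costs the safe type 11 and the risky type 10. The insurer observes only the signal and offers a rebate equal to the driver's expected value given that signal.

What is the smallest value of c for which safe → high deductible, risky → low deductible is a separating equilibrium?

44

Under separation: high deductible → safe (pays 112); low deductible → risky (pays 78).
Safe: 112 − 20 = 92 ≥ 78 − 11 = 67. Holds regardless of c. ✓
Risky: 78 − 10 ≥ 112 − c, so c ≥ 112 − 68 = 44.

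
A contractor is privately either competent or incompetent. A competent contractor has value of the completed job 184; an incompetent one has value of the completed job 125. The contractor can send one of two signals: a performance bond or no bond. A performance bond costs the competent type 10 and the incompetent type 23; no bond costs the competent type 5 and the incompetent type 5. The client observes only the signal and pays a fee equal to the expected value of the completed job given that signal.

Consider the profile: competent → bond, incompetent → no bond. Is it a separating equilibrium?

No

If types separate, bond earns payment 184 and no bond earns 125.
Competent: bond gives 184 − 10 = 174; no bond gives 125 − 5 = 120. No deviation. ✓
Incompetent: no bond gives 125 − 5 = 120; bond gives 184 − 23 = 161. Would deviate. ✗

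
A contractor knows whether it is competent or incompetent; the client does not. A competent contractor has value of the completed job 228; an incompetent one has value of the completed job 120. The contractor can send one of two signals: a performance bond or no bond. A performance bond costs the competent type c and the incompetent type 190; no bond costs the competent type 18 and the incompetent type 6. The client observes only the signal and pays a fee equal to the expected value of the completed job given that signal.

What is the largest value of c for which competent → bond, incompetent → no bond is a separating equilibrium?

126

Under separation: bond → competent (pays 228); no bond → incompetent (pays 120).
Incompetent: 120 − 6 = 114 ≥ 228 − 190 = 38. Holds regardless of c. ✓
Competent: 228 − c ≥ 120 − 18, so c ≤ 228 − 102 = 126.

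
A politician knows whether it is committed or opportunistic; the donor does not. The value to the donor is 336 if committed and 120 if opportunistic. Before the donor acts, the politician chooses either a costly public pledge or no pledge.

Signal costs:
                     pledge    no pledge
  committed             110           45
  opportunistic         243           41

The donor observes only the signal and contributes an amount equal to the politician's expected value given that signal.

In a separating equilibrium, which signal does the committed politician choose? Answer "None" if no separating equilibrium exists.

None

Try committed → pledge, opportunistic → no pledge:
  Under separation the donor infers type exactly: pledge → committed (pays 336), no pledge → opportunistic (pays 120).
  Committed: pledge gives 336 − 110 = 226; no pledge gives 120 − 45 = 75. No deviation. ✓
  Opportunistic: no pledge gives 120 − 41 = 79; pledge gives 336 − 243 = 93. Would deviate. ✗
Try committed → no pledge, opportunistic → pledge:
  Under separation the donor infers type exactly: no pledge → committed (pays 336), pledge → opportunistic (pays 120).
  Committed: no pledge gives 336 − 45 = 291; pledge gives 120 − 110 = 10. No deviation. ✓
  Opportunistic: pledge gives 120 − 243 = -123; no pledge gives 336 − 41 = 295. Would deviate. ✗
Neither assignment is incentive-compatible.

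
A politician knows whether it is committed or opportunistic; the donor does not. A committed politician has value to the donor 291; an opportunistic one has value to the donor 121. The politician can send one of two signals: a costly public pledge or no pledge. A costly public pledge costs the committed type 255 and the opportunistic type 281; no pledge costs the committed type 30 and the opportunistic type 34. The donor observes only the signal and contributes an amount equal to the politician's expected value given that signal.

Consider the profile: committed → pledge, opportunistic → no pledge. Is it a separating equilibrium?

Under separation the donor infers type exactly: pledge → committed (pays 291), no pledge → opportunistic (pays 121).
Committed: pledge gives 291 − 255 = 36; no pledge gives 121 − 30 = 91. Would deviate. ✗
Opportunistic: no pledge gives 121 − 34 = 87; pledge gives 291 − 281 = 10. No deviation. ✓

No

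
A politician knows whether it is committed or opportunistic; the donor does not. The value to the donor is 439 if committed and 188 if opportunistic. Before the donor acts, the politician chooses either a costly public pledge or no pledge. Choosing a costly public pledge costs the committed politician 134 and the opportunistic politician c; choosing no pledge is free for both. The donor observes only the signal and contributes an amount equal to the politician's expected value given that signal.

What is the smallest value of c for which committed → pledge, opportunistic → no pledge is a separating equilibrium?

Under separation: pledge → committed (pays 439); no pledge → opportunistic (pays 188).
Committed: 439 − 134 = 305 ≥ 188 − 0 = 188. Holds regardless of c. ✓
Opportunistic: 188 − 0 ≥ 439 − c, so c ≥ 439 − 188 = 251.

251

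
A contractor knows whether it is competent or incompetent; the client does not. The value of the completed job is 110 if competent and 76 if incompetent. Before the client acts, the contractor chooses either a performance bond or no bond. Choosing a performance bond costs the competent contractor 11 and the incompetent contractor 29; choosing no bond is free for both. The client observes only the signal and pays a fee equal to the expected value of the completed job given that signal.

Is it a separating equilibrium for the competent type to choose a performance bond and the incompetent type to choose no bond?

If types separate, bond earns payment 110 and no bond earns 76.
Competent: bond gives 110 − 11 = 99; no bond gives 76 − 0 = 76. No deviation. ✓
Incompetent: no bond gives 76 − 0 = 76; bond gives 110 − 29 = 81. Would deviate. ✗

No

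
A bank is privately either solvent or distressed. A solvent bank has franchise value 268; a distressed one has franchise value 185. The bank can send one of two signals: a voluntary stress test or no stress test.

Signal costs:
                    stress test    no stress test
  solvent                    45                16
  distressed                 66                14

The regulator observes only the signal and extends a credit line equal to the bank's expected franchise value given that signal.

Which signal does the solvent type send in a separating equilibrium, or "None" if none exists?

Try solvent → stress test, distressed → no stress test:
  If types separate, stress test earns payment 268 and no stress test earns 185.
  Solvent: stress test gives 268 − 45 = 223; no stress test gives 185 − 16 = 169. No deviation. ✓
  Distressed: no stress test gives 185 − 14 = 171; stress test gives 268 − 66 = 202. Would deviate. ✗
Try solvent → no stress test, distressed → stress test:
  If types separate, no stress test earns payment 268 and stress test earns 185.
  Solvent: no stress test gives 268 − 16 = 252; stress test gives 185 − 45 = 140. No deviation. ✓
  Distressed: stress test gives 185 − 66 = 119; no stress test gives 268 − 14 = 254. Would deviate. ✗
Neither assignment is incentive-compatible.

None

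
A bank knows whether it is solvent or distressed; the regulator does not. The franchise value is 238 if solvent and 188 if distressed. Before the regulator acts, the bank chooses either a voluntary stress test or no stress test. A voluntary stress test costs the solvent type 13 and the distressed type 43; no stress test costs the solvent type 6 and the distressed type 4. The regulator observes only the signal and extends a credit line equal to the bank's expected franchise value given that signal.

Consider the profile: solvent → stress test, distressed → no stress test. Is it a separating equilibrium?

No

If types separate, stress test earns payment 238 and no stress test earns 188.
Solvent: stress test gives 238 − 13 = 225; no stress test gives 188 − 6 = 182. No deviation. ✓
Distressed: no stress test gives 188 − 4 = 184; stress test gives 238 − 43 = 195. Would deviate. ✗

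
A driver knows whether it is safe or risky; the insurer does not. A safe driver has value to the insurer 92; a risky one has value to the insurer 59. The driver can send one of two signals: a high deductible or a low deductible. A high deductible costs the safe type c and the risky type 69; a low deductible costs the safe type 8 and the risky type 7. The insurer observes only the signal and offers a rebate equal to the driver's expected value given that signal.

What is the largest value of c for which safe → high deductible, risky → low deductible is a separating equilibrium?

Under separation: high deductible → safe (pays 92); low deductible → risky (pays 59).
Risky: 59 − 7 = 52 ≥ 92 − 69 = 23. Holds regardless of c. ✓
Safe: 92 − c ≥ 59 − 8, so c ≤ 92 − 51 = 41.

41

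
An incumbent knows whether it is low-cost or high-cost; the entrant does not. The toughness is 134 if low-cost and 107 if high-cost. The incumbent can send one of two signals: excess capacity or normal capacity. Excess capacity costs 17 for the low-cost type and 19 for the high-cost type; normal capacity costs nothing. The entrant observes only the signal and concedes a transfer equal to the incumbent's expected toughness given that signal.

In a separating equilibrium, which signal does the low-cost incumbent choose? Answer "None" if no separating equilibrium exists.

Try low-cost → excess capacity, high-cost → normal capacity:
  If types separate, excess capacity earns payment 134 and normal capacity earns 107.
  Low-cost: excess capacity gives 134 − 17 = 117; normal capacity gives 107 − 0 = 107. No deviation. ✓
  High-cost: normal capacity gives 107 − 0 = 107; excess capacity gives 134 − 19 = 115. Would deviate. ✗
Try low-cost → normal capacity, high-cost → excess capacity:
  If types separate, normal capacity earns payment 134 and excess capacity earns 107.
  Low-cost: normal capacity gives 134 − 0 = 134; excess capacity gives 107 − 17 = 90. No deviation. ✓
  High-cost: excess capacity gives 107 − 19 = 88; normal capacity gives 134 − 0 = 134. Would deviate. ✗
Neither assignment is incentive-compatible.

None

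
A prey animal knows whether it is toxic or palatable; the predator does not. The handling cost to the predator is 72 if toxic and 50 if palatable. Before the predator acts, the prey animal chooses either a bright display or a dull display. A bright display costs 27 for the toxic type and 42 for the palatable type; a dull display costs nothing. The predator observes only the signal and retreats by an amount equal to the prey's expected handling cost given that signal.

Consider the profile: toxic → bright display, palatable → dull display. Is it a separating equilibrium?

No

If types separate, bright display earns payment 72 and dull display earns 50.
Toxic: bright display gives 72 − 27 = 45; dull display gives 50 − 0 = 50. Would deviate. ✗
Palatable: dull display gives 50 − 0 = 50; bright display gives 72 − 42 = 30. No deviation. ✓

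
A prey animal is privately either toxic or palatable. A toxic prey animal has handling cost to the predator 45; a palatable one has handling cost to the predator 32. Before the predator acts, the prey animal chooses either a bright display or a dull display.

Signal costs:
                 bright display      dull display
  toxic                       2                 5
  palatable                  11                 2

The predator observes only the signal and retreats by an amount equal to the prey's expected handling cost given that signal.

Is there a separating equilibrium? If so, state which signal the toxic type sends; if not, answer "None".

None

Try toxic → bright display, palatable → dull display:
  If types separate, bright display earns payment 45 and dull display earns 32.
  Toxic: bright display gives 45 − 2 = 43; dull display gives 32 − 5 = 27. No deviation. ✓
  Palatable: dull display gives 32 − 2 = 30; bright display gives 45 − 11 = 34. Would deviate. ✗
Try toxic → dull display, palatable → bright display:
  If types separate, dull display earns payment 45 and bright display earns 32.
  Toxic: dull display gives 45 − 5 = 40; bright display gives 32 − 2 = 30. No deviation. ✓
  Palatable: bright display gives 32 − 11 = 21; dull display gives 45 − 2 = 43. Would deviate. ✗
Neither assignment is incentive-compatible.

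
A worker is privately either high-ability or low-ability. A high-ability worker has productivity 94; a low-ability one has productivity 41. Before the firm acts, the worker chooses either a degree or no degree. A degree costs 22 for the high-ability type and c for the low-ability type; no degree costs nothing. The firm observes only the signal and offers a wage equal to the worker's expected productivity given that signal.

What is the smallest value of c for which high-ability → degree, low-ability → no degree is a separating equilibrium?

Under separation: degree → high-ability (pays 94); no degree → low-ability (pays 41).
High-ability: 94 − 22 = 72 ≥ 41 − 0 = 41. Holds regardless of c. ✓
Low-ability: 41 − 0 ≥ 94 − c, so c ≥ 94 − 41 = 53.

53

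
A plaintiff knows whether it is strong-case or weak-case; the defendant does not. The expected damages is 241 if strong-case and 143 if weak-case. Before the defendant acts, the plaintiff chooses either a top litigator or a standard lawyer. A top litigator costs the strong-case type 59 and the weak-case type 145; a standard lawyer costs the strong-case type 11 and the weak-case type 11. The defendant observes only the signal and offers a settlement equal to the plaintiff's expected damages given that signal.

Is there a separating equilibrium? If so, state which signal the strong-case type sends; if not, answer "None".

Try strong-case → top litigator, weak-case → standard lawyer:
  If types separate, top litigator earns payment 241 and standard lawyer earns 143.
  Strong-case: top litigator gives 241 − 59 = 182; standard lawyer gives 143 − 11 = 132. No deviation. ✓
  Weak-case: standard lawyer gives 143 − 11 = 132; top litigator gives 241 − 145 = 96. No deviation. ✓
Both hold — the strong-case type sends top litigator.

top litigator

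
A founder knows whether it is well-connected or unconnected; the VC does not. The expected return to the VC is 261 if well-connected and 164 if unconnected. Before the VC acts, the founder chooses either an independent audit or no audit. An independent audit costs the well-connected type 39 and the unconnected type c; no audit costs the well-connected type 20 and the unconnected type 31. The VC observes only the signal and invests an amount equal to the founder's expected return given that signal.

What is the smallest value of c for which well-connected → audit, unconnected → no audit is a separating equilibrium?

128

Under separation: audit → well-connected (pays 261); no audit → unconnected (pays 164).
Well-connected: 261 − 39 = 222 ≥ 164 − 20 = 144. Holds regardless of c. ✓
Unconnected: 164 − 31 ≥ 261 − c, so c ≥ 261 − 133 = 128.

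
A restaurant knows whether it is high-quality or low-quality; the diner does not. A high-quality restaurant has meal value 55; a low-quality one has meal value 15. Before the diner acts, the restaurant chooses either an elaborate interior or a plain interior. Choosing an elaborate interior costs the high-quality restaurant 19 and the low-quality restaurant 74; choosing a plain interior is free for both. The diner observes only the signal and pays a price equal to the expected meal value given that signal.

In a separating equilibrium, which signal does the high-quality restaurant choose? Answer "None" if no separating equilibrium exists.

Try high-quality → elaborate interior, low-quality → plain interior:
  Under separation the diner infers type exactly: elaborate interior → high-quality (pays 55), plain interior → low-quality (pays 15).
  High-quality: elaborate interior gives 55 − 19 = 36; plain interior gives 15 − 0 = 15. No deviation. ✓
  Low-quality: plain interior gives 15 − 0 = 15; elaborate interior gives 55 − 74 = -19. No deviation. ✓
Both hold — the high-quality type sends elaborate interior.

elaborate interior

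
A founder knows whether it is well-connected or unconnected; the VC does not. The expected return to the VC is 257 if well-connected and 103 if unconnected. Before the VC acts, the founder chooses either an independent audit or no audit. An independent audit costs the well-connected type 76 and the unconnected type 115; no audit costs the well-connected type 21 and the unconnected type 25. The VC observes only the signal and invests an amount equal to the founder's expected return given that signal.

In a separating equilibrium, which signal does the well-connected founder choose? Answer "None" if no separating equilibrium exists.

None

Try well-connected → audit, unconnected → no audit:
  If types separate, audit earns payment 257 and no audit earns 103.
  Well-connected: audit gives 257 − 76 = 181; no audit gives 103 − 21 = 82. No deviation. ✓
  Unconnected: no audit gives 103 − 25 = 78; audit gives 257 − 115 = 142. Would deviate. ✗
Try well-connected → no audit, unconnected → audit:
  If types separate, no audit earns payment 257 and audit earns 103.
  Well-connected: no audit gives 257 − 21 = 236; audit gives 103 − 76 = 27. No deviation. ✓
  Unconnected: audit gives 103 − 115 = -12; no audit gives 257 − 25 = 232. Would deviate. ✗
Neither assignment is incentive-compatible.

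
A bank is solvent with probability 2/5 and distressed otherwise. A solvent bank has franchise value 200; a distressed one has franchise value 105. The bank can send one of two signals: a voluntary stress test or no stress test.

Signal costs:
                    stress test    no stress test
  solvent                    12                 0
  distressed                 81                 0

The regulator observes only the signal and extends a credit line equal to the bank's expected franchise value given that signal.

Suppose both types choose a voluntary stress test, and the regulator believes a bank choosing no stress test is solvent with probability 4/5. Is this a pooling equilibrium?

On the equilibrium path (stress test) the regulator holds the prior 2/5 and pays 2/5·200 + 3/5·105 = 143. Off-path (no stress test) belief 4/5 gives 4/5·200 + 1/5·105 = 181.
Solvent: stress test gives 143 − 12 = 131; no stress test gives 181 − 0 = 181. Deviates. ✗
Distressed: stress test gives 143 − 81 = 62; no stress test gives 181 − 0 = 181. Deviates. ✗

No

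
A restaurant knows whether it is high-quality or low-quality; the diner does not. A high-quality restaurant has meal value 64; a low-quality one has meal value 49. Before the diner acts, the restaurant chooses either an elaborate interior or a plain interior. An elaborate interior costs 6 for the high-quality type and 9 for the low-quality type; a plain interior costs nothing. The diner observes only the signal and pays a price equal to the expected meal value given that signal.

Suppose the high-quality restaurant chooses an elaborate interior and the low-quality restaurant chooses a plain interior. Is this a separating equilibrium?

If types separate, elaborate interior earns payment 64 and plain interior earns 49.
High-quality: elaborate interior gives 64 − 6 = 58; plain interior gives 49 − 0 = 49. No deviation. ✓
Low-quality: plain interior gives 49 − 0 = 49; elaborate interior gives 64 − 9 = 55. Would deviate. ✗

No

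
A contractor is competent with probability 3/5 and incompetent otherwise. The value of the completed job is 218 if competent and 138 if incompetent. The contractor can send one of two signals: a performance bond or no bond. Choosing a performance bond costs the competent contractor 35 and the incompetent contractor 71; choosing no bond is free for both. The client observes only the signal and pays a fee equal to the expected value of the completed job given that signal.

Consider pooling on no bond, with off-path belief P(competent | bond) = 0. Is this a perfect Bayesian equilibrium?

On the equilibrium path (no bond) the client holds the prior 3/5 and pays 3/5·218 + 2/5·138 = 186. Off-path (bond) belief 0 gives 0·218 + 1·138 = 138.
Competent: no bond gives 186 − 0 = 186; bond gives 138 − 35 = 103. Stays. ✓
Incompetent: no bond gives 186 − 0 = 186; bond gives 138 − 71 = 67. Stays. ✓
Beliefs are Bayes-consistent on-path and both types best-respond.

Yes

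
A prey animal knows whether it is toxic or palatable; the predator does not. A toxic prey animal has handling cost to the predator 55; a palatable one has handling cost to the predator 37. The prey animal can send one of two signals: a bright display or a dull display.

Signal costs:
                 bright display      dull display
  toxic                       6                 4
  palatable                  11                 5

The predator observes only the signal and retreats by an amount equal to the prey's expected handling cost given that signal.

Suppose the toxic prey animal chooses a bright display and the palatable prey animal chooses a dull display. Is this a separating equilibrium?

No

If types separate, bright display earns payment 55 and dull display earns 37.
Toxic: bright display gives 55 − 6 = 49; dull display gives 37 − 4 = 33. No deviation. ✓
Palatable: dull display gives 37 − 5 = 32; bright display gives 55 − 11 = 44. Would deviate. ✗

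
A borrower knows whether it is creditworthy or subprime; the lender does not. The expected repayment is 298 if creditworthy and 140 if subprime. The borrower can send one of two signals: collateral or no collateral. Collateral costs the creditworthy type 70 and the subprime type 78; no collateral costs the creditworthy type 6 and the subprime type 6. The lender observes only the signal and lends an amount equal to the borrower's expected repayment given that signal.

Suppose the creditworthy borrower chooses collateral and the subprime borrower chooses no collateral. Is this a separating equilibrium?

No

Under separation the lender infers type exactly: collateral → creditworthy (pays 298), no collateral → subprime (pays 140).
Creditworthy: collateral gives 298 − 70 = 228; no collateral gives 140 − 6 = 134. No deviation. ✓
Subprime: no collateral gives 140 − 6 = 134; collateral gives 298 − 78 = 220. Would deviate. ✗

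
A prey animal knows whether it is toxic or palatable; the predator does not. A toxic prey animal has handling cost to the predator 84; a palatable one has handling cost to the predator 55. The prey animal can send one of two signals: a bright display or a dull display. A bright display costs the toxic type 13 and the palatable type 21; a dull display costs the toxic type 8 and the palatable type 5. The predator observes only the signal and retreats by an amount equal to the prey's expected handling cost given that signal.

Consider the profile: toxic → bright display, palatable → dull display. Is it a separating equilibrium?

If types separate, bright display earns payment 84 and dull display earns 55.
Toxic: bright display gives 84 − 13 = 71; dull display gives 55 − 8 = 47. No deviation. ✓
Palatable: dull display gives 55 − 5 = 50; bright display gives 84 − 21 = 63. Would deviate. ✗

No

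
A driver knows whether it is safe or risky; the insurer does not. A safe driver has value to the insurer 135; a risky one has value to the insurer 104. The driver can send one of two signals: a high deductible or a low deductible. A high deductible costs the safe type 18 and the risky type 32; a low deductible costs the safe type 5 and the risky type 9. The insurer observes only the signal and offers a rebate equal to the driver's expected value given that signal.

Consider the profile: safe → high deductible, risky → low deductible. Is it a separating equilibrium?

No

If types separate, high deductible earns payment 135 and low deductible earns 104.
Safe: high deductible gives 135 − 18 = 117; low deductible gives 104 − 5 = 99. No deviation. ✓
Risky: low deductible gives 104 − 9 = 95; high deductible gives 135 − 32 = 103. Would deviate. ✗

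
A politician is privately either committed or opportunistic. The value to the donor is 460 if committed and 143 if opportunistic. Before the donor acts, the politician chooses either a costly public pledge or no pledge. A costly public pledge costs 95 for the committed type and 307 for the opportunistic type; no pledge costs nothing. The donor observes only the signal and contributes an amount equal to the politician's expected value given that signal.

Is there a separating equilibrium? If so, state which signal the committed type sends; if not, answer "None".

Try committed → pledge, opportunistic → no pledge:
  Under separation the donor infers type exactly: pledge → committed (pays 460), no pledge → opportunistic (pays 143).
  Committed: pledge gives 460 − 95 = 365; no pledge gives 143 − 0 = 143. No deviation. ✓
  Opportunistic: no pledge gives 143 − 0 = 143; pledge gives 460 − 307 = 153. Would deviate. ✗
Try committed → no pledge, opportunistic → pledge:
  Under separation the donor infers type exactly: no pledge → committed (pays 460), pledge → opportunistic (pays 143).
  Committed: no pledge gives 460 − 0 = 460; pledge gives 143 − 95 = 48. No deviation. ✓
  Opportunistic: pledge gives 143 − 307 = -164; no pledge gives 460 − 0 = 460. Would deviate. ✗
Neither assignment is incentive-compatible.

None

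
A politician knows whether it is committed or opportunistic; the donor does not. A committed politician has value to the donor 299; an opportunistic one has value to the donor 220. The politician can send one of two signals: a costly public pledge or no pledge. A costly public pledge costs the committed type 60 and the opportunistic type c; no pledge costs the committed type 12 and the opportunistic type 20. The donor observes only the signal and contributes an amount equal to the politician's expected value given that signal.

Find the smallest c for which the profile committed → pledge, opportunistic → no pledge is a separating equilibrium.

Under separation: pledge → committed (pays 299); no pledge → opportunistic (pays 220).
Committed: 299 − 60 = 239 ≥ 220 − 12 = 208. Holds regardless of c. ✓
Opportunistic: 220 − 20 ≥ 299 − c, so c ≥ 299 − 200 = 99.

99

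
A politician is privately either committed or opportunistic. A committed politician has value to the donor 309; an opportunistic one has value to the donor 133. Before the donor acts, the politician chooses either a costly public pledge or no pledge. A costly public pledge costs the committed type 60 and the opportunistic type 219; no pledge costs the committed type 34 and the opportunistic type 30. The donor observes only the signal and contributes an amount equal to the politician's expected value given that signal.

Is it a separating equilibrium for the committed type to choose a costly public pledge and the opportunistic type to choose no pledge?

Yes

Under separation the donor infers type exactly: pledge → committed (pays 309), no pledge → opportunistic (pays 133).
Committed: pledge gives 309 − 60 = 249; no pledge gives 133 − 34 = 99. No deviation. ✓
Opportunistic: no pledge gives 133 − 30 = 103; pledge gives 309 − 219 = 90. No deviation. ✓
Both incentive constraints hold.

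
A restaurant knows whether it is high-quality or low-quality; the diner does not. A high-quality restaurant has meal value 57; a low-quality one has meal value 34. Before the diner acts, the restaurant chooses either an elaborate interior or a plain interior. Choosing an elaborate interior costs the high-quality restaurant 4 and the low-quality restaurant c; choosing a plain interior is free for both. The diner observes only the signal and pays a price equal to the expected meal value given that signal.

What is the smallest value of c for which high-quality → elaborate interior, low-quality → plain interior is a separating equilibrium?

23

Under separation: elaborate interior → high-quality (pays 57); plain interior → low-quality (pays 34).
High-quality: 57 − 4 = 53 ≥ 34 − 0 = 34. Holds regardless of c. ✓
Low-quality: 34 − 0 ≥ 57 − c, so c ≥ 57 − 34 = 23.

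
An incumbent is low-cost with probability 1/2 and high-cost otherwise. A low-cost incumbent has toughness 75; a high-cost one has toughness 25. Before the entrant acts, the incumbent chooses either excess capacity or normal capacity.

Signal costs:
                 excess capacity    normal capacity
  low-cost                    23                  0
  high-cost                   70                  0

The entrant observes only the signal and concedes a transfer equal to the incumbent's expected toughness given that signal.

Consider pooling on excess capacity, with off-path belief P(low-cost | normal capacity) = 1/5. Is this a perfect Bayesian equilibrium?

On the equilibrium path (excess capacity) the entrant holds the prior 1/2 and pays 1/2·75 + 1/2·25 = 50. Off-path (normal capacity) belief 1/5 gives 1/5·75 + 4/5·25 = 35.
Low-cost: excess capacity gives 50 − 23 = 27; normal capacity gives 35 − 0 = 35. Deviates. ✗
High-cost: excess capacity gives 50 − 70 = -20; normal capacity gives 35 − 0 = 35. Deviates. ✗

No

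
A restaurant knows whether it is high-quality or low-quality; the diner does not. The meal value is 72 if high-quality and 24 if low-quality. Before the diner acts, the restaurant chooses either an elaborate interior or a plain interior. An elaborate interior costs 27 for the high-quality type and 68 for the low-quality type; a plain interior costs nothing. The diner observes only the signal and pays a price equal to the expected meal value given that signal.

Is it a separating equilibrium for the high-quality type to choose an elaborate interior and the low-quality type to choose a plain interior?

If types separate, elaborate interior earns payment 72 and plain interior earns 24.
High-quality: elaborate interior gives 72 − 27 = 45; plain interior gives 24 − 0 = 24. No deviation. ✓
Low-quality: plain interior gives 24 − 0 = 24; elaborate interior gives 72 − 68 = 4. No deviation. ✓
Neither type gains from mimicking the other.

Yes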